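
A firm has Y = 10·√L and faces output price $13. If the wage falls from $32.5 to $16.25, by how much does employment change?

ΔL = 12

From P·MP_L = w with MP_L = 5·L^(-1/2), the labor demand is L(w) = (65/w)^(2).
At w = 32.5: L = 4. At w = 16.25: L = 16.
ΔL = 16 − 4 = 12.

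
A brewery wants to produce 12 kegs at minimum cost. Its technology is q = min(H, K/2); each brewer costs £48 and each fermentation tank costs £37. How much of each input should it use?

With a fixed-proportions technology, the cost-minimizing bundle uses no slack in either input: H = K/2 = q.
So H = 12 and K = 2·12 = 24.

H* = 12, K* = 24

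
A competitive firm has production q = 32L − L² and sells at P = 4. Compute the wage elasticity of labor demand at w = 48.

From P·MP_L = w with MP_L = 32 − 2L, labor demand is L(w) = (32 − w/4)/2.
dL/dw = −1/(8) = -0.125.
At w = 48, L = 10, so ε = (dL/dw)·(w/L) = (-0.125)·(48/10) = -0.6.

ε = -0.6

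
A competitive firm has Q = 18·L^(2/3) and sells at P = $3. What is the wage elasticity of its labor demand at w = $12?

ε = -3

MP_L = (2/3)·18·L^(-1/3), so P·MP_L = w gives 36·L^(-1/3) = w.
Solving, L(w) = (36/w)^(3). This is a constant-elasticity form: L ∝ w^(−3), so ε = −3.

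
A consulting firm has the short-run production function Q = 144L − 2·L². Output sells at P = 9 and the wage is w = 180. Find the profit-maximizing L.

L* = 31

The marginal product of L is MP_L = 144 − 4L.
A price-taking firm hires until the value of the marginal product equals the wage: P·MP_L = w, so 9·(144 − 4L) = 180.
Then 144 − 4L = 20, giving L = 31.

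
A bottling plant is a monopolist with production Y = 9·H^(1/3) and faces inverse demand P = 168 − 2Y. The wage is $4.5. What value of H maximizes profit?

Marginal revenue from the inverse demand is MR = 168 − 4Y.
The marginal product is MP_H = 3·H^(-2/3).
A monopolist hires until marginal revenue product equals the wage: MR·MP_H = w.
At H, Y = 9·H^(1/3). Substituting and solving: (168 − 36·H^(1/3))·3·H^(-2/3) = 4.5 gives H = 64.

H* = 64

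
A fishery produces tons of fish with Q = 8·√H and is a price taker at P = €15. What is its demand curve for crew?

MP_H = (1/2)·8·H^(-1/2) = 4·H^(-1/2).
Setting P·MP_H = w: 60·H^(-1/2) = w.
Solving for H: H^(-1/2) = w/60, so H = (60/w)^(2).

H(w) = 3600/w²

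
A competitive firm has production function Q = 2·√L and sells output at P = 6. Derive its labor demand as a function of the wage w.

L(w) = 36/w²

MP_L = (1/2)·2·L^(-1/2) = L^(-1/2).
Setting P·MP_L = w: 6·L^(-1/2) = w.
Solving for L: L^(-1/2) = w/6, so L = (6/w)^(2).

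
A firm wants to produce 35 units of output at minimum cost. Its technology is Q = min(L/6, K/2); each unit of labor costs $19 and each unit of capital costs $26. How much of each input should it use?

With a fixed-proportions technology, the cost-minimizing bundle uses no slack in either input: L/6 = K/2 = Q.
So L = 6·35 = 210 and K = 2·35 = 70.

L* = 210, K* = 70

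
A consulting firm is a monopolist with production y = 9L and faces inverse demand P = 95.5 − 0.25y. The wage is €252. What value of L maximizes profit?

Marginal revenue from the inverse demand is MR = 95.5 − 0.5y.
The marginal product is MP_L = 9.
A monopolist hires until marginal revenue product equals the wage: MR·MP_L = w.
(95.5 − 4.5L)·9 = 252, so L = 15.

L* = 15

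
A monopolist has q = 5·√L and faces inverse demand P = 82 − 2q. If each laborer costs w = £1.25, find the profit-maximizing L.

Marginal revenue from the inverse demand is MR = 82 − 4q.
The marginal product is MP_L = 2.5·L^(-1/2).
A monopolist hires until marginal revenue product equals the wage: MR·MP_L = w.
At L, q = 5·√L. Substituting and solving: (82 − 20·√L)·2.5·L^(-1/2) = 1.25 gives L = 16.

L* = 16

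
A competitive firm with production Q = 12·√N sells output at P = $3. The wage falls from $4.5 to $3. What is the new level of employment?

N* = 36

From P·MP_N = w with MP_N = 6·N^(-1/2), the labor demand is N(w) = (18/w)^(2).
At w = 4.5: N = 16. At w = 3: N = 36.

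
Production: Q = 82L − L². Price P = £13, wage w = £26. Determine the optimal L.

The marginal product of L is MP_L = 82 − 2L.
A price-taking firm hires until the value of the marginal product equals the wage: P·MP_L = w, so 13·(82 − 2L) = 26.
Then 82 − 2L = 2, giving L = 40.

L* = 40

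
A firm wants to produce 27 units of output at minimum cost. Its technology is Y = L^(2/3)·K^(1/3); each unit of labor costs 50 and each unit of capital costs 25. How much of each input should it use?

Cost minimization requires the marginal rate of technical substitution to equal the input-price ratio: MP_L/MP_K = w/r.
Here MP_L/MP_K = (2/3)·(K/L)/(1/3) = 2·(K/L). Setting this equal to 50/25 = 2 gives K = L.
Substituting into Y = 27: L^(2/3)·(L)^(1/3) = 27.
Solving, L = 27 and K = 27.

L* = 27, K* = 27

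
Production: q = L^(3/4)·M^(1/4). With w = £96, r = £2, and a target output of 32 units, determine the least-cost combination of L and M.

L* = 16, M* = 256

Cost minimization requires the marginal rate of technical substitution to equal the input-price ratio: MP_L/MP_M = w/r.
Here MP_L/MP_M = (3/4)·(M/L)/(1/4) = 3·(M/L). Setting this equal to 96/2 = 48 gives M = 16L.
Substituting into q = 32: L^(3/4)·(16L)^(1/4) = 32.
Solving, L = 16 and M = 256.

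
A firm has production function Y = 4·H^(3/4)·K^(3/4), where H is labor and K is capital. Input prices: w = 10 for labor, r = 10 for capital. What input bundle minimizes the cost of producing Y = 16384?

H* = 256, K* = 256

Cost minimization requires the marginal rate of technical substitution to equal the input-price ratio: MP_H/MP_K = w/r.
Here MP_H/MP_K = (3/4)·(K/H)/(3/4) = (K/H). Setting this equal to 10/10 = 1 gives K = H.
Substituting into Y = 16384: 4·H^(3/4)·(H)^(3/4) = 16384.
Solving, H = 256 and K = 256.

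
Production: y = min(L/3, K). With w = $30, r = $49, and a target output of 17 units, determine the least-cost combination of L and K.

L* = 51, K* = 17

With a fixed-proportions technology, the cost-minimizing bundle uses no slack in either input: L/3 = K = y.
So L = 3·17 = 51 and K = 17.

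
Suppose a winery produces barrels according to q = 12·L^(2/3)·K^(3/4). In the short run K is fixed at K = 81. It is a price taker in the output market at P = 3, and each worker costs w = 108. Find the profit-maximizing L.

L* = 216

With K = 81, MP_L = (2/3)·12·L^(-1/3)·81^(3/4) = 216·L^(-1/3).
Profit maximization for a price taker requires P·MP_L = w: 3·216·L^(-1/3) = 108.
So L^(-1/3) = 1/6, which gives L = 216.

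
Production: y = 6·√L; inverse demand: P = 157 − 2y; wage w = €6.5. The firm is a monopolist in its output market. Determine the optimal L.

Marginal revenue from the inverse demand is MR = 157 − 4y.
The marginal product is MP_L = 3·L^(-1/2).
A monopolist hires until marginal revenue product equals the wage: MR·MP_L = w.
At L, y = 6·√L. Substituting and solving: (157 − 24·√L)·3·L^(-1/2) = 6.5 gives L = 36.

L* = 36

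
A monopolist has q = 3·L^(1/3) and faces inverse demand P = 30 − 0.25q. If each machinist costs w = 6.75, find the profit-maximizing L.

L* = 8

Marginal revenue from the inverse demand is MR = 30 − 0.5q.
The marginal product is MP_L = L^(-2/3).
A monopolist hires until marginal revenue product equals the wage: MR·MP_L = w.
At L, q = 3·L^(1/3). Substituting and solving: (30 − 1.5·L^(1/3))·L^(-2/3) = 6.75 gives L = 8.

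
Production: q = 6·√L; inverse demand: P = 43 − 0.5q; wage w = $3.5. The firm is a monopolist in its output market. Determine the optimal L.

Marginal revenue from the inverse demand is MR = 43 − q.
The marginal product is MP_L = 3·L^(-1/2).
A monopolist hires until marginal revenue product equals the wage: MR·MP_L = w.
At L, q = 6·√L. Substituting and solving: (43 − 6·√L)·3·L^(-1/2) = 3.5 gives L = 36.

L* = 36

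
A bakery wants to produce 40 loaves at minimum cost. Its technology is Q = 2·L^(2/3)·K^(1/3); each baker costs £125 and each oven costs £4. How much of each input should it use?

L* = 8, K* = 125

Cost minimization requires the marginal rate of technical substitution to equal the input-price ratio: MP_L/MP_K = w/r.
Here MP_L/MP_K = (2/3)·(K/L)/(1/3) = 2·(K/L). Setting this equal to 125/4 = 31.25 gives K = 15.625L.
Substituting into Q = 40: 2·L^(2/3)·(15.625L)^(1/3) = 40.
Solving, L = 8 and K = 125.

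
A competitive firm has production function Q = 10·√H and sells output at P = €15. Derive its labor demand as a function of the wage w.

H(w) = 5625/w²

MP_H = (1/2)·10·H^(-1/2) = 5·H^(-1/2).
Setting P·MP_H = w: 75·H^(-1/2) = w.
Solving for H: H^(-1/2) = w/75, so H = (75/w)^(2).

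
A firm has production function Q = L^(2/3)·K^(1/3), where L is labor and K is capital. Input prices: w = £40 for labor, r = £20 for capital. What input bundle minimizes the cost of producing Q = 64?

L* = 64, K* = 64

Cost minimization requires the marginal rate of technical substitution to equal the input-price ratio: MP_L/MP_K = w/r.
Here MP_L/MP_K = (2/3)·(K/L)/(1/3) = 2·(K/L). Setting this equal to 40/20 = 2 gives K = L.
Substituting into Q = 64: L^(2/3)·(L)^(1/3) = 64.
Solving, L = 64 and K = 64.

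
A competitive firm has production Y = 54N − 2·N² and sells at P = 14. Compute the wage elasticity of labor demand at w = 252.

ε = -0.5

From P·MP_N = w with MP_N = 54 − 4N, labor demand is N(w) = (54 − w/14)/4.
dN/dw = −1/(56) = -1/56.
At w = 252, N = 9, so ε = (dN/dw)·(w/N) = (-1/56)·(252/9) = -0.5.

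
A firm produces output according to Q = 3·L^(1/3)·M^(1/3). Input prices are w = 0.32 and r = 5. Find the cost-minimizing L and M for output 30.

Cost minimization requires the marginal rate of technical substitution to equal the input-price ratio: MP_L/MP_M = w/r.
Here MP_L/MP_M = (1/3)·(M/L)/(1/3) = (M/L). Setting this equal to 0.32/5 = 0.064 gives M = 0.064L.
Substituting into Q = 30: 3·L^(1/3)·(0.064L)^(1/3) = 30.
Solving, L = 125 and M = 8.

L* = 125, M* = 8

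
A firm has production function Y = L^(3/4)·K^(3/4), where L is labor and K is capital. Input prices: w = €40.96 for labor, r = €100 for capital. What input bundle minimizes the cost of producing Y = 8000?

Cost minimization requires the marginal rate of technical substitution to equal the input-price ratio: MP_L/MP_K = w/r.
Here MP_L/MP_K = (3/4)·(K/L)/(3/4) = (K/L). Setting this equal to 40.96/100 = 0.4096 gives K = 0.4096L.
Substituting into Y = 8000: L^(3/4)·(0.4096L)^(3/4) = 8000.
Solving, L = 625 and K = 256.

L* = 625, K* = 256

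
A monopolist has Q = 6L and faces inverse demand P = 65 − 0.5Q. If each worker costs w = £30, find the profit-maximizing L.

L* = 10

Marginal revenue from the inverse demand is MR = 65 − Q.
The marginal product is MP_L = 6.
A monopolist hires until marginal revenue product equals the wage: MR·MP_L = w.
(65 − 6L)·6 = 30, so L = 10.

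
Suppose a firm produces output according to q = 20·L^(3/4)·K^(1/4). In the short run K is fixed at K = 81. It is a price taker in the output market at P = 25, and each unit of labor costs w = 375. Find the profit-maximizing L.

With K = 81, MP_L = (3/4)·20·L^(-1/4)·81^(1/4) = 45·L^(-1/4).
Profit maximization for a price taker requires P·MP_L = w: 25·45·L^(-1/4) = 375.
So L^(-1/4) = 1/3, which gives L = 81.

L* = 81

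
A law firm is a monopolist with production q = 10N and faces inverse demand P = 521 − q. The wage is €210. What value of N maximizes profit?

N* = 25

Marginal revenue from the inverse demand is MR = 521 − 2q.
The marginal product is MP_N = 10.
A monopolist hires until marginal revenue product equals the wage: MR·MP_N = w.
(521 − 20N)·10 = 210, so N = 25.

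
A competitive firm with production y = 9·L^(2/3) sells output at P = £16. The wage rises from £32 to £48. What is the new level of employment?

L* = 8

From P·MP_L = w with MP_L = 6·L^(-1/3), the labor demand is L(w) = (96/w)^(3).
At w = 32: L = 27. At w = 48: L = 8.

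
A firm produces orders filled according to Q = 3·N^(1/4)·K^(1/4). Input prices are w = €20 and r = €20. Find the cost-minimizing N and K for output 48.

Cost minimization requires the marginal rate of technical substitution to equal the input-price ratio: MP_N/MP_K = w/r.
Here MP_N/MP_K = (1/4)·(K/N)/(1/4) = (K/N). Setting this equal to 20/20 = 1 gives K = N.
Substituting into Q = 48: 3·N^(1/4)·(N)^(1/4) = 48.
Solving, N = 256 and K = 256.

N* = 256, K* = 256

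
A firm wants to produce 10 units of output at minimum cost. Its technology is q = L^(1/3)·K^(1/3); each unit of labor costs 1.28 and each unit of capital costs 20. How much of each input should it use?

L* = 125, K* = 8

Cost minimization requires the marginal rate of technical substitution to equal the input-price ratio: MP_L/MP_K = w/r.
Here MP_L/MP_K = (1/3)·(K/L)/(1/3) = (K/L). Setting this equal to 1.28/20 = 0.064 gives K = 0.064L.
Substituting into q = 10: L^(1/3)·(0.064L)^(1/3) = 10.
Solving, L = 125 and K = 8.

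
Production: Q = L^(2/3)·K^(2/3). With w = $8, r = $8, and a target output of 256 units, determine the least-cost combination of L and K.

Cost minimization requires the marginal rate of technical substitution to equal the input-price ratio: MP_L/MP_K = w/r.
Here MP_L/MP_K = (2/3)·(K/L)/(2/3) = (K/L). Setting this equal to 8/8 = 1 gives K = L.
Substituting into Q = 256: L^(2/3)·(L)^(2/3) = 256.
Solving, L = 64 and K = 64.

L* = 64, K* = 64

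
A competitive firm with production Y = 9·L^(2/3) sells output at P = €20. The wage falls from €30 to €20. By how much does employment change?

From P·MP_L = w with MP_L = 6·L^(-1/3), the labor demand is L(w) = (120/w)^(3).
At w = 30: L = 64. At w = 20: L = 216.
ΔL = 216 − 64 = 152.

ΔL = 152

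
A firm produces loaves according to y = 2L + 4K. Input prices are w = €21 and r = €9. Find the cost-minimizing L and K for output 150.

L* = 0, K* = 37.5

The inputs are perfect substitutes, so the firm uses whichever has the lower cost per unit of output.
Cost per unit of output via L is w/2 = 10.5; via K it is r/4 = 2.25. K is cheaper.
Producing y = 150 with K alone: L = 0, K = 37.5.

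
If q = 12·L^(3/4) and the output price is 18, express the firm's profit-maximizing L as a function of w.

L(w) = (162/w)^(4)

MP_L = (3/4)·12·L^(-1/4) = 9·L^(-1/4).
Setting P·MP_L = w: 162·L^(-1/4) = w.
Solving for L: L^(-1/4) = w/162, so L = (162/w)^(4).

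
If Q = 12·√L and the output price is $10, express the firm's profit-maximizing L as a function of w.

MP_L = (1/2)·12·L^(-1/2) = 6·L^(-1/2).
Setting P·MP_L = w: 60·L^(-1/2) = w.
Solving for L: L^(-1/2) = w/60, so L = (60/w)^(2).

L(w) = 3600/w²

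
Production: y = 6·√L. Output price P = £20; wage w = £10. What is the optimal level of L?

L* = 36

MP_L = (1/2)·6·L^(-1/2) = 3·L^(-1/2).
Profit maximization for a price taker requires P·MP_L = w: 20·3·L^(-1/2) = 10.
So L^(-1/2) = 1/6, which gives L = 36.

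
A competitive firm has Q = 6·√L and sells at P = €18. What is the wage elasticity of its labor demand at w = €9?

MP_L = (1/2)·6·L^(-1/2), so P·MP_L = w gives 54·L^(-1/2) = w.
Solving, L(w) = (54/w)^(2). This is a constant-elasticity form: L ∝ w^(−2), so ε = −2.

ε = -2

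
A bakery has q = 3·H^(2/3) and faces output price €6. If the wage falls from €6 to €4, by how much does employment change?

ΔH = 19

From P·MP_H = w with MP_H = 2·H^(-1/3), the labor demand is H(w) = (12/w)^(3).
At w = 6: H = 8. At w = 4: H = 27.
ΔH = 27 − 8 = 19.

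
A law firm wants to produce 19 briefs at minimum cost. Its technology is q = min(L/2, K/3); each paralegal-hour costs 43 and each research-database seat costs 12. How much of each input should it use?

With a fixed-proportions technology, the cost-minimizing bundle uses no slack in either input: L/2 = K/3 = q.
So L = 2·19 = 38 and K = 3·19 = 57.

L* = 38, K* = 57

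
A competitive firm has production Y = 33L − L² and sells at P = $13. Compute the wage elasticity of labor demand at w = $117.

From P·MP_L = w with MP_L = 33 − 2L, labor demand is L(w) = (33 − w/13)/2.
dL/dw = −1/(26) = -1/26.
At w = 117, L = 12, so ε = (dL/dw)·(w/L) = (-1/26)·(117/12) = -0.375.

ε = -0.375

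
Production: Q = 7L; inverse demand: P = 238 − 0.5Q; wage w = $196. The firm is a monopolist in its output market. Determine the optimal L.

Marginal revenue from the inverse demand is MR = 238 − Q.
The marginal product is MP_L = 7.
A monopolist hires until marginal revenue product equals the wage: MR·MP_L = w.
(238 − 7L)·7 = 196, so L = 30.

L* = 30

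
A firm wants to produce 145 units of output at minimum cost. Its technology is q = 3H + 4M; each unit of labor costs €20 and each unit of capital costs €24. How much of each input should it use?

The inputs are perfect substitutes, so the firm uses whichever has the lower cost per unit of output.
Cost per unit of output via H is w/3 = 20/3; via M it is r/4 = 6. M is cheaper.
Producing q = 145 with M alone: H = 0, M = 36.25.

H* = 0, M* = 36.25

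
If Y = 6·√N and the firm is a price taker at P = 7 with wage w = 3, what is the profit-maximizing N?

N* = 49

MP_N = (1/2)·6·N^(-1/2) = 3·N^(-1/2).
Profit maximization for a price taker requires P·MP_N = w: 7·3·N^(-1/2) = 3.
So N^(-1/2) = 1/7, which gives N = 49.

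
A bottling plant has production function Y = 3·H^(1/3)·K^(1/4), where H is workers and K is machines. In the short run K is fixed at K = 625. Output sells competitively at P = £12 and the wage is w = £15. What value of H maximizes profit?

H* = 8

With K = 625, MP_H = (1/3)·3·H^(-2/3)·625^(1/4) = 5·H^(-2/3).
Profit maximization for a price taker requires P·MP_H = w: 12·5·H^(-2/3) = 15.
So H^(-2/3) = 0.25, which gives H = 8.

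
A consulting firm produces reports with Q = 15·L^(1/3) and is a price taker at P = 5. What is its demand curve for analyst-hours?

L(w) = (25/w)^(3/2)

MP_L = (1/3)·15·L^(-2/3) = 5·L^(-2/3).
Setting P·MP_L = w: 25·L^(-2/3) = w.
Solving for L: L^(-2/3) = w/25, so L = (25/w)^(3/2).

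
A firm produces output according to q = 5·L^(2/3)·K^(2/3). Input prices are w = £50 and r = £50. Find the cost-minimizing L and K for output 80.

L* = 8, K* = 8

Cost minimization requires the marginal rate of technical substitution to equal the input-price ratio: MP_L/MP_K = w/r.
Here MP_L/MP_K = (2/3)·(K/L)/(2/3) = (K/L). Setting this equal to 50/50 = 1 gives K = L.
Substituting into q = 80: 5·L^(2/3)·(L)^(2/3) = 80.
Solving, L = 8 and K = 8.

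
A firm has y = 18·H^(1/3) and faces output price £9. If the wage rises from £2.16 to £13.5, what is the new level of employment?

H* = 8

From P·MP_H = w with MP_H = 6·H^(-2/3), the labor demand is H(w) = (54/w)^(3/2).
At w = 2.16: H = 125. At w = 13.5: H = 8.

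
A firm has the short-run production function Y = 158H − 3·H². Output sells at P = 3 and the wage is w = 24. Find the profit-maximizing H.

H* = 25

The marginal product of H is MP_H = 158 − 6H.
A price-taking firm hires until the value of the marginal product equals the wage: P·MP_H = w, so 3·(158 − 6H) = 24.
Then 158 − 6H = 8, giving H = 25.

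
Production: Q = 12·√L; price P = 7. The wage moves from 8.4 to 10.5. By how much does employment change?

From P·MP_L = w with MP_L = 6·L^(-1/2), the labor demand is L(w) = (42/w)^(2).
At w = 8.4: L = 25. At w = 10.5: L = 16.
ΔL = 16 − 25 = -9.

ΔL = -9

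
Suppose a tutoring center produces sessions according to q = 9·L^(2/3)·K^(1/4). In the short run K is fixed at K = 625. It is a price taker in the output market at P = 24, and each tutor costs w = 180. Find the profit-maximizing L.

With K = 625, MP_L = (2/3)·9·L^(-1/3)·625^(1/4) = 30·L^(-1/3).
Profit maximization for a price taker requires P·MP_L = w: 24·30·L^(-1/3) = 180.
So L^(-1/3) = 0.25, which gives L = 64.

L* = 64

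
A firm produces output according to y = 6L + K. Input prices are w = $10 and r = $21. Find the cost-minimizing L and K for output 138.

The inputs are perfect substitutes, so the firm uses whichever has the lower cost per unit of output.
Cost per unit of output via L is 5/3; via K it is 21. L is cheaper.
Producing y = 138 with L alone: L = 23, K = 0.

L* = 23, K* = 0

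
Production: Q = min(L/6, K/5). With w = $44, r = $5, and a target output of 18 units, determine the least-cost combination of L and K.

L* = 108, K* = 90

With a fixed-proportions technology, the cost-minimizing bundle uses no slack in either input: L/6 = K/5 = Q.
So L = 6·18 = 108 and K = 5·18 = 90.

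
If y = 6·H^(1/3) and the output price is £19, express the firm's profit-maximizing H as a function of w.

MP_H = (1/3)·6·H^(-2/3) = 2·H^(-2/3).
Setting P·MP_H = w: 38·H^(-2/3) = w.
Solving for H: H^(-2/3) = w/38, so H = (38/w)^(3/2).

H(w) = (38/w)^(3/2)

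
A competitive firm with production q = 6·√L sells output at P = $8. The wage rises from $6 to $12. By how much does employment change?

ΔL = -12

From P·MP_L = w with MP_L = 3·L^(-1/2), the labor demand is L(w) = (24/w)^(2).
At w = 6: L = 16. At w = 12: L = 4.
ΔL = 4 − 16 = -12.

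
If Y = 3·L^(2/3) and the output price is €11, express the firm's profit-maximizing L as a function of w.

L(w) = 10648/w³

MP_L = (2/3)·3·L^(-1/3) = 2·L^(-1/3).
Setting P·MP_L = w: 22·L^(-1/3) = w.
Solving for L: L^(-1/3) = w/22, so L = (22/w)^(3).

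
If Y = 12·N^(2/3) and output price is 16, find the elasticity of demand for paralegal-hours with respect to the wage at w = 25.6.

ε = -3

MP_N = (2/3)·12·N^(-1/3), so P·MP_N = w gives 128·N^(-1/3) = w.
Solving, N(w) = (128/w)^(3). This is a constant-elasticity form: N ∝ w^(−3), so ε = −3.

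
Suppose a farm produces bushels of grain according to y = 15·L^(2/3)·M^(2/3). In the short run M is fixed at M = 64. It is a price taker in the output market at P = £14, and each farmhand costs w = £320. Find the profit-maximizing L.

L* = 343

With M = 64, MP_L = (2/3)·15·L^(-1/3)·64^(2/3) = 160·L^(-1/3).
Profit maximization for a price taker requires P·MP_L = w: 14·160·L^(-1/3) = 320.
So L^(-1/3) = 1/7, which gives L = 343.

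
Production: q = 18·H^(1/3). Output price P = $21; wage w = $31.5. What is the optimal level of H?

MP_H = (1/3)·18·H^(-2/3) = 6·H^(-2/3).
Profit maximization for a price taker requires P·MP_H = w: 21·6·H^(-2/3) = 31.5.
So H^(-2/3) = 0.25, which gives H = 8.

H* = 8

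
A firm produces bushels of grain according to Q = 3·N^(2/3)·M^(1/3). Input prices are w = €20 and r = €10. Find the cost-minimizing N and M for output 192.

Cost minimization requires the marginal rate of technical substitution to equal the input-price ratio: MP_N/MP_M = w/r.
Here MP_N/MP_M = (2/3)·(M/N)/(1/3) = 2·(M/N). Setting this equal to 20/10 = 2 gives M = N.
Substituting into Q = 192: 3·N^(2/3)·(N)^(1/3) = 192.
Solving, N = 64 and M = 64.

N* = 64, M* = 64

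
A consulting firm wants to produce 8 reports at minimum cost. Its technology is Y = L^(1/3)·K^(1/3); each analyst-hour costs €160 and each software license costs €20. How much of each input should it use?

L* = 8, K* = 64

Cost minimization requires the marginal rate of technical substitution to equal the input-price ratio: MP_L/MP_K = w/r.
Here MP_L/MP_K = (1/3)·(K/L)/(1/3) = (K/L). Setting this equal to 160/20 = 8 gives K = 8L.
Substituting into Y = 8: L^(1/3)·(8L)^(1/3) = 8.
Solving, L = 8 and K = 64.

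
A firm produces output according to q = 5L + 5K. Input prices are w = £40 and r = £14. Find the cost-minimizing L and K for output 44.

The inputs are perfect substitutes, so the firm uses whichever has the lower cost per unit of output.
Cost per unit of output via L is w/5 = 8; via K it is r/5 = 2.8. K is cheaper.
Producing q = 44 with K alone: L = 0, K = 8.8.

L* = 0, K* = 8.8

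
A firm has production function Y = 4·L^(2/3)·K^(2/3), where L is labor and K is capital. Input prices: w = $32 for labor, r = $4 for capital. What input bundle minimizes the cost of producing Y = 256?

Cost minimization requires the marginal rate of technical substitution to equal the input-price ratio: MP_L/MP_K = w/r.
Here MP_L/MP_K = (2/3)·(K/L)/(2/3) = (K/L). Setting this equal to 32/4 = 8 gives K = 8L.
Substituting into Y = 256: 4·L^(2/3)·(8L)^(2/3) = 256.
Solving, L = 8 and K = 64.

L* = 8, K* = 64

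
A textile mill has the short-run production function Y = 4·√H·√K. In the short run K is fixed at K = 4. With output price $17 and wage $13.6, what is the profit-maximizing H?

H* = 25

With K = 4, MP_H = (1/2)·4·H^(-1/2)·4^(1/2) = 4·H^(-1/2).
Profit maximization for a price taker requires P·MP_H = w: 17·4·H^(-1/2) = 13.6.
So H^(-1/2) = 0.2, which gives H = 25.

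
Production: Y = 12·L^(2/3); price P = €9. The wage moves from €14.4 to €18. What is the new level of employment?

L* = 64

From P·MP_L = w with MP_L = 8·L^(-1/3), the labor demand is L(w) = (72/w)^(3).
At w = 14.4: L = 125. At w = 18: L = 64.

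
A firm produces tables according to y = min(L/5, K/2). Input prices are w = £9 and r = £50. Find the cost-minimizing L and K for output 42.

With a fixed-proportions technology, the cost-minimizing bundle uses no slack in either input: L/5 = K/2 = y.
So L = 5·42 = 210 and K = 2·42 = 84.

L* = 210, K* = 84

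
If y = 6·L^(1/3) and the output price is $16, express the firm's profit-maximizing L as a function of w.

L(w) = (32/w)^(3/2)

MP_L = (1/3)·6·L^(-2/3) = 2·L^(-2/3).
Setting P·MP_L = w: 32·L^(-2/3) = w.
Solving for L: L^(-2/3) = w/32, so L = (32/w)^(3/2).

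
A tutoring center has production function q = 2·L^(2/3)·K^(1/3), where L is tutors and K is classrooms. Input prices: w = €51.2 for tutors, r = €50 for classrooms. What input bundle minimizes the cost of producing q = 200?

Cost minimization requires the marginal rate of technical substitution to equal the input-price ratio: MP_L/MP_K = w/r.
Here MP_L/MP_K = (2/3)·(K/L)/(1/3) = 2·(K/L). Setting this equal to 51.2/50 = 1.024 gives K = 0.512L.
Substituting into q = 200: 2·L^(2/3)·(0.512L)^(1/3) = 200.
Solving, L = 125 and K = 64.

L* = 125, K* = 64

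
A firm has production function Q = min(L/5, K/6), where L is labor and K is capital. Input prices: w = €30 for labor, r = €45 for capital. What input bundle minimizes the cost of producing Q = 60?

L* = 300, K* = 360

With a fixed-proportions technology, the cost-minimizing bundle uses no slack in either input: L/5 = K/6 = Q.
So L = 5·60 = 300 and K = 6·60 = 360.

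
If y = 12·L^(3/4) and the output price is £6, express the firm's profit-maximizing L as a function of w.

MP_L = (3/4)·12·L^(-1/4) = 9·L^(-1/4).
Setting P·MP_L = w: 54·L^(-1/4) = w.
Solving for L: L^(-1/4) = w/54, so L = (54/w)^(4).

L(w) = 8503056/w^(4)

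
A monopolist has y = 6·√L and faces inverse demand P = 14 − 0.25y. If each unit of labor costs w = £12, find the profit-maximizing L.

Marginal revenue from the inverse demand is MR = 14 − 0.5y.
The marginal product is MP_L = 3·L^(-1/2).
A monopolist hires until marginal revenue product equals the wage: MR·MP_L = w.
At L, y = 6·√L. Substituting and solving: (14 − 3·√L)·3·L^(-1/2) = 12 gives L = 4.

L* = 4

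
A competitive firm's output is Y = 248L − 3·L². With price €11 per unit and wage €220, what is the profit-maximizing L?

L* = 38

The marginal product of L is MP_L = 248 − 6L.
A price-taking firm hires until the value of the marginal product equals the wage: P·MP_L = w, so 11·(248 − 6L) = 220.
Then 248 − 6L = 20, giving L = 38.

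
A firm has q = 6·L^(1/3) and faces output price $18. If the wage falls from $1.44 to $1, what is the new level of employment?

L* = 216

From P·MP_L = w with MP_L = 2·L^(-2/3), the labor demand is L(w) = (36/w)^(3/2).
At w = 1.44: L = 125. At w = 1: L = 216.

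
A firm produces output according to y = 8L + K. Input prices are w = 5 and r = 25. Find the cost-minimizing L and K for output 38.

The inputs are perfect substitutes, so the firm uses whichever has the lower cost per unit of output.
Cost per unit of output via L is 0.625; via K it is 25. L is cheaper.
Producing y = 38 with L alone: L = 4.75, K = 0.

L* = 4.75, K* = 0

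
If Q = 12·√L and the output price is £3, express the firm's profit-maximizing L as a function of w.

L(w) = 324/w²

MP_L = (1/2)·12·L^(-1/2) = 6·L^(-1/2).
Setting P·MP_L = w: 18·L^(-1/2) = w.
Solving for L: L^(-1/2) = w/18, so L = (18/w)^(2).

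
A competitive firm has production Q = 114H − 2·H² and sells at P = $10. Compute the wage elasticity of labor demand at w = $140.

ε = -0.14

From P·MP_H = w with MP_H = 114 − 4H, labor demand is H(w) = (114 − w/10)/4.
dH/dw = −1/(40) = -0.025.
At w = 140, H = 25, so ε = (dH/dw)·(w/H) = (-0.025)·(140/25) = -0.14.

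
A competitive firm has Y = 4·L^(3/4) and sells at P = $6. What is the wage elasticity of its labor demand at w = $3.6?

ε = -4

MP_L = (3/4)·4·L^(-1/4), so P·MP_L = w gives 18·L^(-1/4) = w.
Solving, L(w) = (18/w)^(4). This is a constant-elasticity form: L ∝ w^(−4), so ε = −4.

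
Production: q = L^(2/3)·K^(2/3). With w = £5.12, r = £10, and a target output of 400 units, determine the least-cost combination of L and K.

L* = 125, K* = 64

Cost minimization requires the marginal rate of technical substitution to equal the input-price ratio: MP_L/MP_K = w/r.
Here MP_L/MP_K = (2/3)·(K/L)/(2/3) = (K/L). Setting this equal to 5.12/10 = 0.512 gives K = 0.512L.
Substituting into q = 400: L^(2/3)·(0.512L)^(2/3) = 400.
Solving, L = 125 and K = 64.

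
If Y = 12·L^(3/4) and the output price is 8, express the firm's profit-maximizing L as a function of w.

MP_L = (3/4)·12·L^(-1/4) = 9·L^(-1/4).
Setting P·MP_L = w: 72·L^(-1/4) = w.
Solving for L: L^(-1/4) = w/72, so L = (72/w)^(4).

L(w) = (72/w)^(4)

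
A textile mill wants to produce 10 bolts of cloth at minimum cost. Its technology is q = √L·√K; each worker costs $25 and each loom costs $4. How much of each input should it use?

Cost minimization requires the marginal rate of technical substitution to equal the input-price ratio: MP_L/MP_K = w/r.
Here MP_L/MP_K = (1/2)·(K/L)/(1/2) = (K/L). Setting this equal to 25/4 = 6.25 gives K = 6.25L.
Substituting into q = 10: L^(1/2)·(6.25L)^(1/2) = 10.
Solving, L = 4 and K = 25.

L* = 4, K* = 25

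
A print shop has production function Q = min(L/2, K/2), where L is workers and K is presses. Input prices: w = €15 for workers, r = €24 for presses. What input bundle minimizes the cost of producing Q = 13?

With a fixed-proportions technology, the cost-minimizing bundle uses no slack in either input: L/2 = K/2 = Q.
So L = 2·13 = 26 and K = 2·13 = 26.

L* = 26, K* = 26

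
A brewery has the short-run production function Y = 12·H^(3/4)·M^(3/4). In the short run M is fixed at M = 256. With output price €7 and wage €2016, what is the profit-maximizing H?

With M = 256, MP_H = (3/4)·12·H^(-1/4)·256^(3/4) = 576·H^(-1/4).
Profit maximization for a price taker requires P·MP_H = w: 7·576·H^(-1/4) = 2016.
So H^(-1/4) = 0.5, which gives H = 16.

H* = 16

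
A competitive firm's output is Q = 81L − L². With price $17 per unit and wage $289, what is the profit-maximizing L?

The marginal product of L is MP_L = 81 − 2L.
A price-taking firm hires until the value of the marginal product equals the wage: P·MP_L = w, so 17·(81 − 2L) = 289.
Then 81 − 2L = 17, giving L = 32.

L* = 32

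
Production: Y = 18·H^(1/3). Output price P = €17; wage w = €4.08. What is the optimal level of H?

MP_H = (1/3)·18·H^(-2/3) = 6·H^(-2/3).
Profit maximization for a price taker requires P·MP_H = w: 17·6·H^(-2/3) = 4.08.
So H^(-2/3) = 0.04, which gives H = 125.

H* = 125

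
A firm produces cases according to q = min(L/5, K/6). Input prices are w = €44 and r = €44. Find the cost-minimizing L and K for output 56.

With a fixed-proportions technology, the cost-minimizing bundle uses no slack in either input: L/5 = K/6 = q.
So L = 5·56 = 280 and K = 6·56 = 336.

L* = 280, K* = 336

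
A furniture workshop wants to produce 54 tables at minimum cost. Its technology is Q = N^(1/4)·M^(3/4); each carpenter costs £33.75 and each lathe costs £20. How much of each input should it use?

N* = 16, M* = 81

Cost minimization requires the marginal rate of technical substitution to equal the input-price ratio: MP_N/MP_M = w/r.
Here MP_N/MP_M = (1/4)·(M/N)/(3/4) = (1/3)·(M/N). Setting this equal to 33.75/20 = 1.6875 gives M = 5.0625N.
Substituting into Q = 54: N^(1/4)·(5.0625N)^(3/4) = 54.
Solving, N = 16 and M = 81.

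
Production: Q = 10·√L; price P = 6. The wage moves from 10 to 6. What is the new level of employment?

From P·MP_L = w with MP_L = 5·L^(-1/2), the labor demand is L(w) = (30/w)^(2).
At w = 10: L = 9. At w = 6: L = 25.

L* = 25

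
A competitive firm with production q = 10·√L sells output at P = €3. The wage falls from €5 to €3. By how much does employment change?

From P·MP_L = w with MP_L = 5·L^(-1/2), the labor demand is L(w) = (15/w)^(2).
At w = 5: L = 9. At w = 3: L = 25.
ΔL = 25 − 9 = 16.

ΔL = 16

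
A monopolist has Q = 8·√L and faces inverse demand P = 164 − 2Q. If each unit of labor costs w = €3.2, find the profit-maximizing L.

L* = 25

Marginal revenue from the inverse demand is MR = 164 − 4Q.
The marginal product is MP_L = 4·L^(-1/2).
A monopolist hires until marginal revenue product equals the wage: MR·MP_L = w.
At L, Q = 8·√L. Substituting and solving: (164 − 32·√L)·4·L^(-1/2) = 3.2 gives L = 25.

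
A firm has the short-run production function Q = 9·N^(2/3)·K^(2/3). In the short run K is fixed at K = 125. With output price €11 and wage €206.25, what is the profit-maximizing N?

N* = 512

With K = 125, MP_N = (2/3)·9·N^(-1/3)·125^(2/3) = 150·N^(-1/3).
Profit maximization for a price taker requires P·MP_N = w: 11·150·N^(-1/3) = 206.25.
So N^(-1/3) = 0.125, which gives N = 512.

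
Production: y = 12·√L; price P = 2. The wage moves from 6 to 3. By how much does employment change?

ΔL = 12

From P·MP_L = w with MP_L = 6·L^(-1/2), the labor demand is L(w) = (12/w)^(2).
At w = 6: L = 4. At w = 3: L = 16.
ΔL = 16 − 4 = 12.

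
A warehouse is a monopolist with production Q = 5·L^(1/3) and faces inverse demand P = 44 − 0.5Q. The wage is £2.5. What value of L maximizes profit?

L* = 64

Marginal revenue from the inverse demand is MR = 44 − Q.
The marginal product is MP_L = (5/3)·L^(-2/3).
A monopolist hires until marginal revenue product equals the wage: MR·MP_L = w.
At L, Q = 5·L^(1/3). Substituting and solving: (44 − 5·L^(1/3))·(5/3)·L^(-2/3) = 2.5 gives L = 64.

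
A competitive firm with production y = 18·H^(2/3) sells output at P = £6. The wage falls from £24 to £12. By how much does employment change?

From P·MP_H = w with MP_H = 12·H^(-1/3), the labor demand is H(w) = (72/w)^(3).
At w = 24: H = 27. At w = 12: H = 216.
ΔH = 216 − 27 = 189.

ΔH = 189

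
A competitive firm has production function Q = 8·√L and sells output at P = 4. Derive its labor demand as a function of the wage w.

MP_L = (1/2)·8·L^(-1/2) = 4·L^(-1/2).
Setting P·MP_L = w: 16·L^(-1/2) = w.
Solving for L: L^(-1/2) = w/16, so L = (16/w)^(2).

L(w) = 256/w²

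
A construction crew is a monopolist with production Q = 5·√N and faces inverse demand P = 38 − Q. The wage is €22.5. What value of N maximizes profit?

N* = 4

Marginal revenue from the inverse demand is MR = 38 − 2Q.
The marginal product is MP_N = 2.5·N^(-1/2).
A monopolist hires until marginal revenue product equals the wage: MR·MP_N = w.
At N, Q = 5·√N. Substituting and solving: (38 − 10·√N)·2.5·N^(-1/2) = 22.5 gives N = 4.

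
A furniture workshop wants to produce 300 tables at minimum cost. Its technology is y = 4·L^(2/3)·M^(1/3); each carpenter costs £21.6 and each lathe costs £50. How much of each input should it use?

Cost minimization requires the marginal rate of technical substitution to equal the input-price ratio: MP_L/MP_M = w/r.
Here MP_L/MP_M = (2/3)·(M/L)/(1/3) = 2·(M/L). Setting this equal to 21.6/50 = 0.432 gives M = 0.216L.
Substituting into y = 300: 4·L^(2/3)·(0.216L)^(1/3) = 300.
Solving, L = 125 and M = 27.

L* = 125, M* = 27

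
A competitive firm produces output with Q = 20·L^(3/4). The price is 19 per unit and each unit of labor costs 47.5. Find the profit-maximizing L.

L* = 1296

MP_L = (3/4)·20·L^(-1/4) = 15·L^(-1/4).
Profit maximization for a price taker requires P·MP_L = w: 19·15·L^(-1/4) = 47.5.
So L^(-1/4) = 1/6, which gives L = 1296.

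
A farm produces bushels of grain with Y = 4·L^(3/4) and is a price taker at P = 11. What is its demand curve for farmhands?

MP_L = (3/4)·4·L^(-1/4) = 3·L^(-1/4).
Setting P·MP_L = w: 33·L^(-1/4) = w.
Solving for L: L^(-1/4) = w/33, so L = (33/w)^(4).

L(w) = 1185921/w^(4)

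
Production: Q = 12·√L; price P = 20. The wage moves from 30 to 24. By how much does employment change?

ΔL = 9

From P·MP_L = w with MP_L = 6·L^(-1/2), the labor demand is L(w) = (120/w)^(2).
At w = 30: L = 16. At w = 24: L = 25.
ΔL = 25 − 16 = 9.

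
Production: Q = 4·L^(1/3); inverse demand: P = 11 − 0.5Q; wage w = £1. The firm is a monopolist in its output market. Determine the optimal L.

Marginal revenue from the inverse demand is MR = 11 − Q.
The marginal product is MP_L = (4/3)·L^(-2/3).
A monopolist hires until marginal revenue product equals the wage: MR·MP_L = w.
At L, Q = 4·L^(1/3). Substituting and solving: (11 − 4·L^(1/3))·(4/3)·L^(-2/3) = 1 gives L = 8.

L* = 8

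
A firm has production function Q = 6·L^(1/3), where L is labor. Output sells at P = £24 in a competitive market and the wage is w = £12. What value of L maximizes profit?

MP_L = (1/3)·6·L^(-2/3) = 2·L^(-2/3).
Profit maximization for a price taker requires P·MP_L = w: 24·2·L^(-2/3) = 12.
So L^(-2/3) = 0.25, which gives L = 8.

L* = 8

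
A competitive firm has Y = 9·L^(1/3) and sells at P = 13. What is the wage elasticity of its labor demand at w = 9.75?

ε = -1.5

MP_L = (1/3)·9·L^(-2/3), so P·MP_L = w gives 39·L^(-2/3) = w.
Solving, L(w) = (39/w)^(3/2). This is a constant-elasticity form: L ∝ w^(−3/2), so ε = −3/2.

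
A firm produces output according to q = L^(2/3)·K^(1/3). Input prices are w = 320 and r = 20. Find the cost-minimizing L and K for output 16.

Cost minimization requires the marginal rate of technical substitution to equal the input-price ratio: MP_L/MP_K = w/r.
Here MP_L/MP_K = (2/3)·(K/L)/(1/3) = 2·(K/L). Setting this equal to 320/20 = 16 gives K = 8L.
Substituting into q = 16: L^(2/3)·(8L)^(1/3) = 16.
Solving, L = 8 and K = 64.

L* = 8, K* = 64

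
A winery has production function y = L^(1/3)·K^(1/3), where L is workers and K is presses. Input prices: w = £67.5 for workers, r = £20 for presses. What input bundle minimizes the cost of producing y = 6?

Cost minimization requires the marginal rate of technical substitution to equal the input-price ratio: MP_L/MP_K = w/r.
Here MP_L/MP_K = (1/3)·(K/L)/(1/3) = (K/L). Setting this equal to 67.5/20 = 3.375 gives K = 3.375L.
Substituting into y = 6: L^(1/3)·(3.375L)^(1/3) = 6.
Solving, L = 8 and K = 27.

L* = 8, K* = 27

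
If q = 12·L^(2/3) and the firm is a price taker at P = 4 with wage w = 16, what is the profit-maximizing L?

L* = 8

MP_L = (2/3)·12·L^(-1/3) = 8·L^(-1/3).
Profit maximization for a price taker requires P·MP_L = w: 4·8·L^(-1/3) = 16.
So L^(-1/3) = 0.5, which gives L = 8.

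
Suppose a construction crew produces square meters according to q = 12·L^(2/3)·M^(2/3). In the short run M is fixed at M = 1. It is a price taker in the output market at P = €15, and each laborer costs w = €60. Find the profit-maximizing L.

With M = 1, MP_L = (2/3)·12·L^(-1/3)·1^(2/3) = 8·L^(-1/3).
Profit maximization for a price taker requires P·MP_L = w: 15·8·L^(-1/3) = 60.
So L^(-1/3) = 0.5, which gives L = 8.

L* = 8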